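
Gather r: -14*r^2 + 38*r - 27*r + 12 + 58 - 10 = -14*r^2 + 11*r + 60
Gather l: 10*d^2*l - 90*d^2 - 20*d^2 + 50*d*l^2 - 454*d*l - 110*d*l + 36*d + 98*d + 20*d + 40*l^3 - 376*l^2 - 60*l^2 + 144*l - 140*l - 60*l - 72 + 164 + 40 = -110*d^2 + 154*d + 40*l^3 + l^2*(50*d - 436) + l*(10*d^2 - 564*d - 56) + 132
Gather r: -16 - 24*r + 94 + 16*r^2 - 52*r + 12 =16*r^2 - 76*r + 90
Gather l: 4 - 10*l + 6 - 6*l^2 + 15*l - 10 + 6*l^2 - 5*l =0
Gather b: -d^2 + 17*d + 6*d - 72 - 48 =-d^2 + 23*d - 120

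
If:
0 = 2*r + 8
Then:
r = -4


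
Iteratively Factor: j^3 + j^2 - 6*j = (j + 3)*(j^2 - 2*j) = j*(j + 3)*(j - 2)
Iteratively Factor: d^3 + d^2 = (d)*(d^2 + d) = d*(d + 1)*(d)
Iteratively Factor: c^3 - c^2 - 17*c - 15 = (c - 5)*(c^2 + 4*c + 3) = (c - 5)*(c + 3)*(c + 1)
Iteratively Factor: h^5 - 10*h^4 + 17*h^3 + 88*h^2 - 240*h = (h + 3)*(h^4 - 13*h^3 + 56*h^2 - 80*h) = h*(h + 3)*(h^3 - 13*h^2 + 56*h - 80) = h*(h - 4)*(h + 3)*(h^2 - 9*h + 20) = h*(h - 4)^2*(h + 3)*(h - 5)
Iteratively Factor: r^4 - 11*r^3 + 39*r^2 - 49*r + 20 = (r - 1)*(r^3 - 10*r^2 + 29*r - 20) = (r - 1)^2*(r^2 - 9*r + 20) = (r - 5)*(r - 1)^2*(r - 4)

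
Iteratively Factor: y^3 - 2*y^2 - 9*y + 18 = (y - 3)*(y^2 + y - 6) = (y - 3)*(y + 3)*(y - 2)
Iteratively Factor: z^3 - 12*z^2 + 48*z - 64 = (z - 4)*(z^2 - 8*z + 16) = (z - 4)^2*(z - 4)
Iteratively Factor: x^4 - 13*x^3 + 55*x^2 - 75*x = (x - 5)*(x^3 - 8*x^2 + 15*x) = (x - 5)^2*(x^2 - 3*x) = (x - 5)^2*(x - 3)*(x)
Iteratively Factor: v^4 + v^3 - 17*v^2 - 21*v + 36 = (v + 3)*(v^3 - 2*v^2 - 11*v + 12) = (v - 1)*(v + 3)*(v^2 - v - 12) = (v - 4)*(v - 1)*(v + 3)*(v + 3)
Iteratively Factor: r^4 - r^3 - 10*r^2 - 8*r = (r + 1)*(r^3 - 2*r^2 - 8*r) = r*(r + 1)*(r^2 - 2*r - 8) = r*(r - 4)*(r + 1)*(r + 2)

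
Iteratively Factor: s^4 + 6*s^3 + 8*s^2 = (s)*(s^3 + 6*s^2 + 8*s) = s^2*(s^2 + 6*s + 8) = s^2*(s + 2)*(s + 4)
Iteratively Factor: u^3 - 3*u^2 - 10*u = (u)*(u^2 - 3*u - 10) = u*(u - 5)*(u + 2)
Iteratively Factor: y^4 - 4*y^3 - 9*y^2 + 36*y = (y + 3)*(y^3 - 7*y^2 + 12*y) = (y - 3)*(y + 3)*(y^2 - 4*y) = y*(y - 3)*(y + 3)*(y - 4)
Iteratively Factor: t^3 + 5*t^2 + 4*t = (t + 1)*(t^2 + 4*t) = (t + 1)*(t + 4)*(t)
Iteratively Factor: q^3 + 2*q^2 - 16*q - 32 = (q + 4)*(q^2 - 2*q - 8) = (q + 2)*(q + 4)*(q - 4)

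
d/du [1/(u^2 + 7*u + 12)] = (-2*u - 7)/(u^2 + 7*u + 12)^2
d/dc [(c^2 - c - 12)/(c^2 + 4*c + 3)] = 5/(c^2 + 2*c + 1)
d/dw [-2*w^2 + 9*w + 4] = 9 - 4*w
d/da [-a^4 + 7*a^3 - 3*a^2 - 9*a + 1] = -4*a^3 + 21*a^2 - 6*a - 9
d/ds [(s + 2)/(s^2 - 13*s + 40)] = (s^2 - 13*s - (s + 2)*(2*s - 13) + 40)/(s^2 - 13*s + 40)^2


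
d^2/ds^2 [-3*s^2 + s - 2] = -6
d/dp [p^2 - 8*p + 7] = 2*p - 8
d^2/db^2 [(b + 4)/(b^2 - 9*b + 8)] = 2*((5 - 3*b)*(b^2 - 9*b + 8) + (b + 4)*(2*b - 9)^2)/(b^2 - 9*b + 8)^3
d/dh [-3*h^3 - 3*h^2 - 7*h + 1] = -9*h^2 - 6*h - 7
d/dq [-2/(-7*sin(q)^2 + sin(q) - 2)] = 2*(1 - 14*sin(q))*cos(q)/(7*sin(q)^2 - sin(q) + 2)^2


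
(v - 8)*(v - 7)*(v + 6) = v^3 - 9*v^2 - 34*v + 336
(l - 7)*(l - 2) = l^2 - 9*l + 14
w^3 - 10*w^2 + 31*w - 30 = (w - 5)*(w - 3)*(w - 2)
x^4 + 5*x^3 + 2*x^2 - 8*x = x*(x - 1)*(x + 2)*(x + 4)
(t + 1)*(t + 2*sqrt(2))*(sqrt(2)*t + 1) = sqrt(2)*t^3 + sqrt(2)*t^2 + 5*t^2 + 2*sqrt(2)*t + 5*t + 2*sqrt(2)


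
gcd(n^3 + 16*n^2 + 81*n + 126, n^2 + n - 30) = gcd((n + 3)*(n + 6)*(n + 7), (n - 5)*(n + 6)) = n + 6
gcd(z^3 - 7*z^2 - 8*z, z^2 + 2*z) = z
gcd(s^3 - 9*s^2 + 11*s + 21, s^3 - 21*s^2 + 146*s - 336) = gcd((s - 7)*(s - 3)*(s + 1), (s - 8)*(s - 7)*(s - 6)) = s - 7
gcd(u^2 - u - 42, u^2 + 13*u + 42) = u + 6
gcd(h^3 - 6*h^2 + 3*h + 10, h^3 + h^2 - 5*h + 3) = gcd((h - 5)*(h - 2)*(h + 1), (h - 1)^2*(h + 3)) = 1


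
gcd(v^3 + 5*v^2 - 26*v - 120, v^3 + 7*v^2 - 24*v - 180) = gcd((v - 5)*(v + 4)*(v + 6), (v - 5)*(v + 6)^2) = v^2 + v - 30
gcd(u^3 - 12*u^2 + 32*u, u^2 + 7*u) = u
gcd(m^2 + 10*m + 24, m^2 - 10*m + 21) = 1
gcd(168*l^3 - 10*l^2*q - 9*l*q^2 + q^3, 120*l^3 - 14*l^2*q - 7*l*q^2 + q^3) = -24*l^2 - 2*l*q + q^2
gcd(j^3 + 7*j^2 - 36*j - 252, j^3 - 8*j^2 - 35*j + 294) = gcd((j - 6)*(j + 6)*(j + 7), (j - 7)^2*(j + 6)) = j + 6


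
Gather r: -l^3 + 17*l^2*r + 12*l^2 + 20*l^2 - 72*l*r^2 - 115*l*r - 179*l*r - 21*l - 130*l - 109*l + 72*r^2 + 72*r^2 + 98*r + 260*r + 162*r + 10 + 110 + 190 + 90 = -l^3 + 32*l^2 - 260*l + r^2*(144 - 72*l) + r*(17*l^2 - 294*l + 520) + 400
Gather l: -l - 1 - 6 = -l - 7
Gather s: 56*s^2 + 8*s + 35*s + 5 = 56*s^2 + 43*s + 5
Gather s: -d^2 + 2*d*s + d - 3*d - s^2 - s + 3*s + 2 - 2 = -d^2 - 2*d - s^2 + s*(2*d + 2)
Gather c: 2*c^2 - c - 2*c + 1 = 2*c^2 - 3*c + 1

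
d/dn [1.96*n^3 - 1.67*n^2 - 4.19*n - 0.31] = 5.88*n^2 - 3.34*n - 4.19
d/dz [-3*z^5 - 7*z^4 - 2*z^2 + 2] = z*(-15*z^3 - 28*z^2 - 4)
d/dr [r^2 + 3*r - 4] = 2*r + 3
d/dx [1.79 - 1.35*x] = -1.35000000000000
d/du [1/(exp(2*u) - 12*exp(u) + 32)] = 2*(6 - exp(u))*exp(u)/(exp(2*u) - 12*exp(u) + 32)^2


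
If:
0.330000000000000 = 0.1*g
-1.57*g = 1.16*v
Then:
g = 3.30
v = -4.47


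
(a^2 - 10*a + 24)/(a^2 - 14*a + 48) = (a - 4)/(a - 8)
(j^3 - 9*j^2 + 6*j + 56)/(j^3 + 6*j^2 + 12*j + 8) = (j^2 - 11*j + 28)/(j^2 + 4*j + 4)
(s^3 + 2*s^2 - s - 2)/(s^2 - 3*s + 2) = (s^2 + 3*s + 2)/(s - 2)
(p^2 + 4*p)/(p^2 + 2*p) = (p + 4)/(p + 2)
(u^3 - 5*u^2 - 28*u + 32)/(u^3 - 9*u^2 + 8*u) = (u + 4)/u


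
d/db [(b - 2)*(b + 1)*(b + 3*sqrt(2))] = 3*b^2 - 2*b + 6*sqrt(2)*b - 3*sqrt(2) - 2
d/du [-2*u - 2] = -2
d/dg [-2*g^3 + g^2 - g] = -6*g^2 + 2*g - 1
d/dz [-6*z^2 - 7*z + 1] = -12*z - 7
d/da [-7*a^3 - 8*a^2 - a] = -21*a^2 - 16*a - 1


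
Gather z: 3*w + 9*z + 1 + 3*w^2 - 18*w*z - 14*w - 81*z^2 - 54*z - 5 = 3*w^2 - 11*w - 81*z^2 + z*(-18*w - 45) - 4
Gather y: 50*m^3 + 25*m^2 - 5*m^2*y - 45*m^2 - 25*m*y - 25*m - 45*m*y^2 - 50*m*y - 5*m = 50*m^3 - 20*m^2 - 45*m*y^2 - 30*m + y*(-5*m^2 - 75*m)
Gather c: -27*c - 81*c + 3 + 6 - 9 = -108*c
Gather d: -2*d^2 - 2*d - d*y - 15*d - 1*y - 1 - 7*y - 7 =-2*d^2 + d*(-y - 17) - 8*y - 8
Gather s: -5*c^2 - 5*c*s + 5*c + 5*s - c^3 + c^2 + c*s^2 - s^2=-c^3 - 4*c^2 + 5*c + s^2*(c - 1) + s*(5 - 5*c)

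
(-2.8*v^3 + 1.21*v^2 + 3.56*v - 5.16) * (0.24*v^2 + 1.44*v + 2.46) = -0.672*v^5 - 3.7416*v^4 - 4.2912*v^3 + 6.8646*v^2 + 1.3272*v - 12.6936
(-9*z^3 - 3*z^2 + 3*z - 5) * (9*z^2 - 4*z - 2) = -81*z^5 + 9*z^4 + 57*z^3 - 51*z^2 + 14*z + 10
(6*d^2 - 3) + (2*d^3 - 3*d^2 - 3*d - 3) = 2*d^3 + 3*d^2 - 3*d - 6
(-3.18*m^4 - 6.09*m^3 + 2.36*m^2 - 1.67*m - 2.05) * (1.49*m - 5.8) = -4.7382*m^5 + 9.3699*m^4 + 38.8384*m^3 - 16.1763*m^2 + 6.6315*m + 11.89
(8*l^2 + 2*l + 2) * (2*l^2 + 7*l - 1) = 16*l^4 + 60*l^3 + 10*l^2 + 12*l - 2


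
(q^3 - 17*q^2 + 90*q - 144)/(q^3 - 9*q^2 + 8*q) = (q^2 - 9*q + 18)/(q*(q - 1))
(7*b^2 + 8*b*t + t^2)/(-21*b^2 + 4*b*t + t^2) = (b + t)/(-3*b + t)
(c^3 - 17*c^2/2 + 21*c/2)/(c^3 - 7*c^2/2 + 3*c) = (c - 7)/(c - 2)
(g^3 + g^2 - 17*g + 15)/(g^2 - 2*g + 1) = (g^2 + 2*g - 15)/(g - 1)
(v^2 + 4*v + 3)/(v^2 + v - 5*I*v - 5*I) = (v + 3)/(v - 5*I)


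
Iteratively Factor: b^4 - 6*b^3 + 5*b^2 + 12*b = (b)*(b^3 - 6*b^2 + 5*b + 12) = b*(b - 3)*(b^2 - 3*b - 4) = b*(b - 3)*(b + 1)*(b - 4)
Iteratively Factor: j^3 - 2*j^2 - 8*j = (j)*(j^2 - 2*j - 8) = j*(j - 4)*(j + 2)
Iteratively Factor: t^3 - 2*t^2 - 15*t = (t - 5)*(t^2 + 3*t) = (t - 5)*(t + 3)*(t)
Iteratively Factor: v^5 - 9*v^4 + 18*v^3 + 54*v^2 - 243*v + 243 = (v - 3)*(v^4 - 6*v^3 + 54*v - 81) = (v - 3)^2*(v^3 - 3*v^2 - 9*v + 27) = (v - 3)^3*(v^2 - 9) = (v - 3)^3*(v + 3)*(v - 3)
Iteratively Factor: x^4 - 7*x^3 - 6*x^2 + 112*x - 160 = (x + 4)*(x^3 - 11*x^2 + 38*x - 40) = (x - 5)*(x + 4)*(x^2 - 6*x + 8) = (x - 5)*(x - 4)*(x + 4)*(x - 2)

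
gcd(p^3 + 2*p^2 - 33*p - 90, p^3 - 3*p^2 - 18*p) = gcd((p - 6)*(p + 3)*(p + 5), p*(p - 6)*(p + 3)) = p^2 - 3*p - 18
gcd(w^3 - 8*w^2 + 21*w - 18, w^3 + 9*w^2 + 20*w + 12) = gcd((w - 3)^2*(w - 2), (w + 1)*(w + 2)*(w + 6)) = 1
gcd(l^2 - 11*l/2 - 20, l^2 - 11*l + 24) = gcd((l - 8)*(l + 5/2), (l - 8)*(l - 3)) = l - 8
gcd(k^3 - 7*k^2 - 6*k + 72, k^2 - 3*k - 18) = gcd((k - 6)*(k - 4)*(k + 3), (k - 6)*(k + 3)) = k^2 - 3*k - 18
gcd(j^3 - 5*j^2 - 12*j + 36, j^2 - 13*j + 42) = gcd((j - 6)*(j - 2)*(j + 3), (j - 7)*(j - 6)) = j - 6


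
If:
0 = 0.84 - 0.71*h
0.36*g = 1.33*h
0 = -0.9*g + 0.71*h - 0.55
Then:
No Solution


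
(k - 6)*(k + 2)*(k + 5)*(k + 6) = k^4 + 7*k^3 - 26*k^2 - 252*k - 360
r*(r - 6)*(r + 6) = r^3 - 36*r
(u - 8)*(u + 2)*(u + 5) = u^3 - u^2 - 46*u - 80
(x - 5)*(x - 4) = x^2 - 9*x + 20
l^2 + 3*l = l*(l + 3)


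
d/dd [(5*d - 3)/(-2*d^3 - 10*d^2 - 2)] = (-5*d^3 - 25*d^2 + d*(3*d + 10)*(5*d - 3) - 5)/(2*(d^3 + 5*d^2 + 1)^2)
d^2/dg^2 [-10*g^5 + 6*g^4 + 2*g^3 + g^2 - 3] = -200*g^3 + 72*g^2 + 12*g + 2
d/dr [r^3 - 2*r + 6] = 3*r^2 - 2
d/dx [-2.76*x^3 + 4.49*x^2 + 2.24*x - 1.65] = -8.28*x^2 + 8.98*x + 2.24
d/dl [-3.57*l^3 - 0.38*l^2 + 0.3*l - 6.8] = -10.71*l^2 - 0.76*l + 0.3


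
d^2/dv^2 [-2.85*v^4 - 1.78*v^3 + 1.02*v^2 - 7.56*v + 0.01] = -34.2*v^2 - 10.68*v + 2.04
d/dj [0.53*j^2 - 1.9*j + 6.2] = 1.06*j - 1.9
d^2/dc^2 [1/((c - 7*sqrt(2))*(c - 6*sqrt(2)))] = 2*(3*c^2 - 39*sqrt(2)*c + 254)/(c^6 - 39*sqrt(2)*c^5 + 1266*c^4 - 10946*sqrt(2)*c^3 + 106344*c^2 - 275184*sqrt(2)*c + 592704)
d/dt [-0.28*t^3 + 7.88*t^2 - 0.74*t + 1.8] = -0.84*t^2 + 15.76*t - 0.74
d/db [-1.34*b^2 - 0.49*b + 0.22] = -2.68*b - 0.49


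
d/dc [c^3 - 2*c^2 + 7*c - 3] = 3*c^2 - 4*c + 7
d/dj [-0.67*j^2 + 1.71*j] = 1.71 - 1.34*j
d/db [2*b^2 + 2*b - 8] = 4*b + 2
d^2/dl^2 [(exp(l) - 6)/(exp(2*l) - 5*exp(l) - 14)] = (exp(4*l) - 19*exp(3*l) + 174*exp(2*l) - 556*exp(l) + 616)*exp(l)/(exp(6*l) - 15*exp(5*l) + 33*exp(4*l) + 295*exp(3*l) - 462*exp(2*l) - 2940*exp(l) - 2744)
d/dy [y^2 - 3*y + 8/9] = 2*y - 3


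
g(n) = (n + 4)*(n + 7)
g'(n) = 2*n + 11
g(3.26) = 74.49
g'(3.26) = 17.52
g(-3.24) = 2.86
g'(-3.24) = 4.52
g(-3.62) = 1.28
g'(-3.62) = 3.76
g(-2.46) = 6.99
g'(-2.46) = 6.08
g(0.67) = 35.82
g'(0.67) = 12.34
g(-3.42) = 2.08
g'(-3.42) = 4.16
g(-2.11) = 9.24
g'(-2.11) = 6.78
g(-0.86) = 19.28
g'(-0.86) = 9.28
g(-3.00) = 4.00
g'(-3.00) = 5.00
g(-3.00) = 4.00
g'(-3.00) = 5.00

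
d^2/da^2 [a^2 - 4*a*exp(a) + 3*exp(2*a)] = -4*a*exp(a) + 12*exp(2*a) - 8*exp(a) + 2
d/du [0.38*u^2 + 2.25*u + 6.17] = 0.76*u + 2.25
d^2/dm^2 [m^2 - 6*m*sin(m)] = 6*m*sin(m) - 12*cos(m) + 2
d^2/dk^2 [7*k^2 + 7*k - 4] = 14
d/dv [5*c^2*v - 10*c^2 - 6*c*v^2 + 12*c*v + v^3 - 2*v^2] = 5*c^2 - 12*c*v + 12*c + 3*v^2 - 4*v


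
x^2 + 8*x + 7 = (x + 1)*(x + 7)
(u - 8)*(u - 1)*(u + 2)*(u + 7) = u^4 - 59*u^2 - 54*u + 112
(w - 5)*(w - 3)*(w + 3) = w^3 - 5*w^2 - 9*w + 45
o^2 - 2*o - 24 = (o - 6)*(o + 4)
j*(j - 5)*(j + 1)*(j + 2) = j^4 - 2*j^3 - 13*j^2 - 10*j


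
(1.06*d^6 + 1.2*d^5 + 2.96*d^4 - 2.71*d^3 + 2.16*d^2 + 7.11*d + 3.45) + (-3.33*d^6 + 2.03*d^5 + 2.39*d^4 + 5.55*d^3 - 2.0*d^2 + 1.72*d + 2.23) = -2.27*d^6 + 3.23*d^5 + 5.35*d^4 + 2.84*d^3 + 0.16*d^2 + 8.83*d + 5.68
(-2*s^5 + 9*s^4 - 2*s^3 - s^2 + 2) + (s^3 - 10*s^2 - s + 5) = -2*s^5 + 9*s^4 - s^3 - 11*s^2 - s + 7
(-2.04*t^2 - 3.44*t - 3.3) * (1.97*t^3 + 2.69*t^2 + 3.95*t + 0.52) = -4.0188*t^5 - 12.2644*t^4 - 23.8126*t^3 - 23.5258*t^2 - 14.8238*t - 1.716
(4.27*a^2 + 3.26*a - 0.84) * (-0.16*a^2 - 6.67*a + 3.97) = -0.6832*a^4 - 29.0025*a^3 - 4.6579*a^2 + 18.545*a - 3.3348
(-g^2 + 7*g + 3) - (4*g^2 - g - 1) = -5*g^2 + 8*g + 4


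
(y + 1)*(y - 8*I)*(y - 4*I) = y^3 + y^2 - 12*I*y^2 - 32*y - 12*I*y - 32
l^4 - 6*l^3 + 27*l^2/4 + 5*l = l*(l - 4)*(l - 5/2)*(l + 1/2)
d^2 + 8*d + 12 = (d + 2)*(d + 6)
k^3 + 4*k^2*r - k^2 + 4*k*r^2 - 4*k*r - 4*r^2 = (k - 1)*(k + 2*r)^2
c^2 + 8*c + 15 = (c + 3)*(c + 5)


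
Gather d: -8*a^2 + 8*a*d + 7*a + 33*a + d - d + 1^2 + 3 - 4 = -8*a^2 + 8*a*d + 40*a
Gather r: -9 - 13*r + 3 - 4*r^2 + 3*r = -4*r^2 - 10*r - 6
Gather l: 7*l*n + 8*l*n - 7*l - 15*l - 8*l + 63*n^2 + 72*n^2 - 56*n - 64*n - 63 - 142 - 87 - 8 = l*(15*n - 30) + 135*n^2 - 120*n - 300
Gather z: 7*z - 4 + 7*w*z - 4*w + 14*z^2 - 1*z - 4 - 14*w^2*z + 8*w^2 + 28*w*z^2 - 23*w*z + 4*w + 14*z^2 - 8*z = 8*w^2 + z^2*(28*w + 28) + z*(-14*w^2 - 16*w - 2) - 8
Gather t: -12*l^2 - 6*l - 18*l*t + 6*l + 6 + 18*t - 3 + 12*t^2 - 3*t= -12*l^2 + 12*t^2 + t*(15 - 18*l) + 3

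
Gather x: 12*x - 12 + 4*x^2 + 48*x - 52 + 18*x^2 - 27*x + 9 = 22*x^2 + 33*x - 55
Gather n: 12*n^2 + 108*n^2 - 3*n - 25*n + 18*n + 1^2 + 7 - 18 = 120*n^2 - 10*n - 10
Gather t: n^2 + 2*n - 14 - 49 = n^2 + 2*n - 63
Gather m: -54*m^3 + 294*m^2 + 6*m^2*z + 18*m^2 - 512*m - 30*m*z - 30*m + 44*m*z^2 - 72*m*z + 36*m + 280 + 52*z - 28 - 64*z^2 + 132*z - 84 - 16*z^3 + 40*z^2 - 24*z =-54*m^3 + m^2*(6*z + 312) + m*(44*z^2 - 102*z - 506) - 16*z^3 - 24*z^2 + 160*z + 168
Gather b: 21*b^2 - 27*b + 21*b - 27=21*b^2 - 6*b - 27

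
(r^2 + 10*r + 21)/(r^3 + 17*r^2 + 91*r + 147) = 1/(r + 7)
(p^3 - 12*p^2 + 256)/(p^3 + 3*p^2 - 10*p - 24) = (p^2 - 16*p + 64)/(p^2 - p - 6)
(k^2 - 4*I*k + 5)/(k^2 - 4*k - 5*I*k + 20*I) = (k + I)/(k - 4)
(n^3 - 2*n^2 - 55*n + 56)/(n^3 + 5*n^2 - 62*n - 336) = (n - 1)/(n + 6)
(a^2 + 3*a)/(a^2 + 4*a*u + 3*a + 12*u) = a/(a + 4*u)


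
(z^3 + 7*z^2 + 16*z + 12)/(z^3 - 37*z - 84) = (z^2 + 4*z + 4)/(z^2 - 3*z - 28)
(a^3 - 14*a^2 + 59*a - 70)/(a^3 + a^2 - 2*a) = (a^3 - 14*a^2 + 59*a - 70)/(a*(a^2 + a - 2))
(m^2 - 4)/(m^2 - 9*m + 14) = (m + 2)/(m - 7)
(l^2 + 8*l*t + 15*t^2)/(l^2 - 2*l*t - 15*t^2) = (-l - 5*t)/(-l + 5*t)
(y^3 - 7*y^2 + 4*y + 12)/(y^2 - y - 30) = (y^2 - y - 2)/(y + 5)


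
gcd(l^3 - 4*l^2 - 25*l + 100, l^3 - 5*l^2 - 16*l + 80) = l^2 - 9*l + 20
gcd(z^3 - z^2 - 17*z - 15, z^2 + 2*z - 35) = z - 5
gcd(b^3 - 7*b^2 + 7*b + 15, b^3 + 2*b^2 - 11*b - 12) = b^2 - 2*b - 3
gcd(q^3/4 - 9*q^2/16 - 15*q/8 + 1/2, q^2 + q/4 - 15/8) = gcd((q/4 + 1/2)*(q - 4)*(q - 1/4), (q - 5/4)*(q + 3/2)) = 1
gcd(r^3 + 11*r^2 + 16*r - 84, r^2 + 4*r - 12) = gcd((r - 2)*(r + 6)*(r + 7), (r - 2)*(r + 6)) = r^2 + 4*r - 12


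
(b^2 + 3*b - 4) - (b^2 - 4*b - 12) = 7*b + 8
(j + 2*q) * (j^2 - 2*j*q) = j^3 - 4*j*q^2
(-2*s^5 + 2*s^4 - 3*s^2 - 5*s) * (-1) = 2*s^5 - 2*s^4 + 3*s^2 + 5*s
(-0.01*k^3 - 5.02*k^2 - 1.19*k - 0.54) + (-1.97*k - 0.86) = -0.01*k^3 - 5.02*k^2 - 3.16*k - 1.4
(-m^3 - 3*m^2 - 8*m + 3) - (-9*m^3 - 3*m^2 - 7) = 8*m^3 - 8*m + 10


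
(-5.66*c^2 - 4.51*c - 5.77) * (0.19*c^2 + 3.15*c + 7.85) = -1.0754*c^4 - 18.6859*c^3 - 59.7338*c^2 - 53.579*c - 45.2945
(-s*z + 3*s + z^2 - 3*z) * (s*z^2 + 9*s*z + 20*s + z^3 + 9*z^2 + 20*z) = -s^2*z^3 - 6*s^2*z^2 + 7*s^2*z + 60*s^2 + z^5 + 6*z^4 - 7*z^3 - 60*z^2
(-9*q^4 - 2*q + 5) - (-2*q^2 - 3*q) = -9*q^4 + 2*q^2 + q + 5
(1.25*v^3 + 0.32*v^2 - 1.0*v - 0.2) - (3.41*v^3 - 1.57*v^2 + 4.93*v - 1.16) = -2.16*v^3 + 1.89*v^2 - 5.93*v + 0.96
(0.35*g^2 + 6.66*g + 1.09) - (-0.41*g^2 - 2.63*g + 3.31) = 0.76*g^2 + 9.29*g - 2.22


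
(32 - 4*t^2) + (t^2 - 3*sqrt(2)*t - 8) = -3*t^2 - 3*sqrt(2)*t + 24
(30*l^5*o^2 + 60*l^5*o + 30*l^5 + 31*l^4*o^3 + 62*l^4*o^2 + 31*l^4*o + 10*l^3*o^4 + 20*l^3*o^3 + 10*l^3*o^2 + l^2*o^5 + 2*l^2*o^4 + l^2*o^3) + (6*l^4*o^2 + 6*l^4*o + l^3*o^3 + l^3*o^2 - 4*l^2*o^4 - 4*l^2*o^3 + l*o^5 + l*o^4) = 30*l^5*o^2 + 60*l^5*o + 30*l^5 + 31*l^4*o^3 + 68*l^4*o^2 + 37*l^4*o + 10*l^3*o^4 + 21*l^3*o^3 + 11*l^3*o^2 + l^2*o^5 - 2*l^2*o^4 - 3*l^2*o^3 + l*o^5 + l*o^4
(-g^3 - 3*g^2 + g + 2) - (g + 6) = -g^3 - 3*g^2 - 4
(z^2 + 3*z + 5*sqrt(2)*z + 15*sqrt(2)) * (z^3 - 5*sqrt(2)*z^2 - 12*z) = z^5 + 3*z^4 - 62*z^3 - 186*z^2 - 60*sqrt(2)*z^2 - 180*sqrt(2)*z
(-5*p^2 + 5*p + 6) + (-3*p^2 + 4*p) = -8*p^2 + 9*p + 6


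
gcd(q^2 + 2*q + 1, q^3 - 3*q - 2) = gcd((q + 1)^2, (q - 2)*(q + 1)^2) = q^2 + 2*q + 1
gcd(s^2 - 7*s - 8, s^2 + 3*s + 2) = s + 1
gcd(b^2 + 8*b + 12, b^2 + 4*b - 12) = b + 6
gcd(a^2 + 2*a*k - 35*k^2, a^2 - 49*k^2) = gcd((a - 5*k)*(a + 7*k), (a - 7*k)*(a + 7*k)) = a + 7*k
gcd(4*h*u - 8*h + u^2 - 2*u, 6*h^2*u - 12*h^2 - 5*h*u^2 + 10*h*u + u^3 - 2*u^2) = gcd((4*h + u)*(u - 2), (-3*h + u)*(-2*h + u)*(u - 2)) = u - 2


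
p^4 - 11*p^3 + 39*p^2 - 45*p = p*(p - 5)*(p - 3)^2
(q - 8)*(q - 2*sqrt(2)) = q^2 - 8*q - 2*sqrt(2)*q + 16*sqrt(2)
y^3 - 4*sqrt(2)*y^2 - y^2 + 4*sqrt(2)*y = y*(y - 1)*(y - 4*sqrt(2))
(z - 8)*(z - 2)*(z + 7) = z^3 - 3*z^2 - 54*z + 112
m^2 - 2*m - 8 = (m - 4)*(m + 2)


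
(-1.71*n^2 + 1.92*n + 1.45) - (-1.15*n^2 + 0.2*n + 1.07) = -0.56*n^2 + 1.72*n + 0.38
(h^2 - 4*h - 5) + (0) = h^2 - 4*h - 5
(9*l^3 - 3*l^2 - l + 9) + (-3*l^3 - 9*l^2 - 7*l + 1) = 6*l^3 - 12*l^2 - 8*l + 10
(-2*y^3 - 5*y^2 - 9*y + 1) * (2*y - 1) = -4*y^4 - 8*y^3 - 13*y^2 + 11*y - 1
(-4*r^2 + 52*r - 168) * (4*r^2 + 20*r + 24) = -16*r^4 + 128*r^3 + 272*r^2 - 2112*r - 4032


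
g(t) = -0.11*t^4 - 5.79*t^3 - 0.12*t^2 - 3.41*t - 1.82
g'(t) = -0.44*t^3 - 17.37*t^2 - 0.24*t - 3.41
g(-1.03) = 7.77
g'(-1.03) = -21.11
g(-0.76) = 3.21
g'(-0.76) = -13.07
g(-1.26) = 13.59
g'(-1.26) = -29.80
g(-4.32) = 439.16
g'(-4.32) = -291.07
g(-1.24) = 13.00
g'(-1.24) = -28.98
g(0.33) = -3.17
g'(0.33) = -5.40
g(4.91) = -770.75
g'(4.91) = -475.43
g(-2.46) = 88.01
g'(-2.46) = -101.39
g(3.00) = -178.37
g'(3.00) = -172.34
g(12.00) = -12346.10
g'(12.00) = -3267.89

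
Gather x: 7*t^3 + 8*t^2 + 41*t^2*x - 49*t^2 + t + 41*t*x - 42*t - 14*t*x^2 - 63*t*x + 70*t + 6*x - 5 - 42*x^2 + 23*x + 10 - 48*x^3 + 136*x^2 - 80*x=7*t^3 - 41*t^2 + 29*t - 48*x^3 + x^2*(94 - 14*t) + x*(41*t^2 - 22*t - 51) + 5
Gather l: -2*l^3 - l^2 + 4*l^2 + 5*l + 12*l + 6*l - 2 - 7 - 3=-2*l^3 + 3*l^2 + 23*l - 12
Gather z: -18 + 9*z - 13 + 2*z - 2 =11*z - 33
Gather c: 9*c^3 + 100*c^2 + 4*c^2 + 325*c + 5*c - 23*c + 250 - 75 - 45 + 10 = 9*c^3 + 104*c^2 + 307*c + 140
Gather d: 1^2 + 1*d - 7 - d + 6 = 0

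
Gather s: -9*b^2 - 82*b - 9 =-9*b^2 - 82*b - 9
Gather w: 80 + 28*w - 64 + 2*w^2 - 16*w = 2*w^2 + 12*w + 16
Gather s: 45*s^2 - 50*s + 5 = 45*s^2 - 50*s + 5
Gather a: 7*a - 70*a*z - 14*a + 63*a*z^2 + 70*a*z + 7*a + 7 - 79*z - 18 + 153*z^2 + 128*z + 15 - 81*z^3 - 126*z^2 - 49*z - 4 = 63*a*z^2 - 81*z^3 + 27*z^2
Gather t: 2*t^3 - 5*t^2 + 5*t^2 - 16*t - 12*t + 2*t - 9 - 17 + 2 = 2*t^3 - 26*t - 24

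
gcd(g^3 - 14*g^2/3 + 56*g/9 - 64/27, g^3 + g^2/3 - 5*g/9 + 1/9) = 1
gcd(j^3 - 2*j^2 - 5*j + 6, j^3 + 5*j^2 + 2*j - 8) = j^2 + j - 2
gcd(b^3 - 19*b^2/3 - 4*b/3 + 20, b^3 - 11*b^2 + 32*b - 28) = b - 2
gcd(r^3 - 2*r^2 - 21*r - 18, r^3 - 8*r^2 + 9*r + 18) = r^2 - 5*r - 6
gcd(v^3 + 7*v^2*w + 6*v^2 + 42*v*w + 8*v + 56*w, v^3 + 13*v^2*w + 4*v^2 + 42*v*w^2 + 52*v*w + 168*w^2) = v^2 + 7*v*w + 4*v + 28*w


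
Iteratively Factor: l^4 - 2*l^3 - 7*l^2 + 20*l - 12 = (l + 3)*(l^3 - 5*l^2 + 8*l - 4) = (l - 1)*(l + 3)*(l^2 - 4*l + 4) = (l - 2)*(l - 1)*(l + 3)*(l - 2)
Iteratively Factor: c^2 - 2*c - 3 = (c - 3)*(c + 1)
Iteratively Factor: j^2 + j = (j)*(j + 1)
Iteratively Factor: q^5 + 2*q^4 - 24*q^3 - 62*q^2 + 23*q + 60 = (q + 4)*(q^4 - 2*q^3 - 16*q^2 + 2*q + 15) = (q - 5)*(q + 4)*(q^3 + 3*q^2 - q - 3) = (q - 5)*(q + 1)*(q + 4)*(q^2 + 2*q - 3) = (q - 5)*(q - 1)*(q + 1)*(q + 4)*(q + 3)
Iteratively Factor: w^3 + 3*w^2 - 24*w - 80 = (w - 5)*(w^2 + 8*w + 16) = (w - 5)*(w + 4)*(w + 4)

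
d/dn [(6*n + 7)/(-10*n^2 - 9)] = 2*(30*n^2 + 70*n - 27)/(100*n^4 + 180*n^2 + 81)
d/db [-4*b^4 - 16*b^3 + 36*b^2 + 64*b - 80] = -16*b^3 - 48*b^2 + 72*b + 64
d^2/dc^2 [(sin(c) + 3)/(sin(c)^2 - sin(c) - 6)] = (sin(c)^5 + 13*sin(c)^4 + 25*sin(c)^3 + 51*sin(c)^2 - 30)/(sin(c) + cos(c)^2 + 5)^3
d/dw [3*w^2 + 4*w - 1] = 6*w + 4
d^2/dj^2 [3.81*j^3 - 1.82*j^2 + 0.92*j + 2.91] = 22.86*j - 3.64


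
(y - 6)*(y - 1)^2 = y^3 - 8*y^2 + 13*y - 6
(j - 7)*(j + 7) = j^2 - 49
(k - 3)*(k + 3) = k^2 - 9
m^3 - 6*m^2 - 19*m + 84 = (m - 7)*(m - 3)*(m + 4)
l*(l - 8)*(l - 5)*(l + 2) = l^4 - 11*l^3 + 14*l^2 + 80*l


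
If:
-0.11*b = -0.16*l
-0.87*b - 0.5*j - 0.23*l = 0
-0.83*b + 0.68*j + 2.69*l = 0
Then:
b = 0.00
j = 0.00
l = 0.00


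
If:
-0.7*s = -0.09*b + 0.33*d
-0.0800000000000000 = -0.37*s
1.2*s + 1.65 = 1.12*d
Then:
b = 7.93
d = 1.70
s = 0.22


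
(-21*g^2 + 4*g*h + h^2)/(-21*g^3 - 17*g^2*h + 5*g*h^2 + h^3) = 1/(g + h)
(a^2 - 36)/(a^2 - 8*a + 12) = (a + 6)/(a - 2)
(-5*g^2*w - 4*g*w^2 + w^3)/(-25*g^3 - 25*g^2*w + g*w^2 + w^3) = w/(5*g + w)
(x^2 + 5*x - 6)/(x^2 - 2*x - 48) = (x - 1)/(x - 8)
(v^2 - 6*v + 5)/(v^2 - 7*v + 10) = (v - 1)/(v - 2)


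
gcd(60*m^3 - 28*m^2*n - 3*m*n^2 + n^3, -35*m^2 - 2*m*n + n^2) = 5*m + n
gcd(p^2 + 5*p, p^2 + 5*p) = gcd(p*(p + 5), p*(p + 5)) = p^2 + 5*p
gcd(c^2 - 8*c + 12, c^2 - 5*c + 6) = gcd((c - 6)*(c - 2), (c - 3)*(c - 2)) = c - 2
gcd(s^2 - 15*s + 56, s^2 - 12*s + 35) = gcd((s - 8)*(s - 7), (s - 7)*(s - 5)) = s - 7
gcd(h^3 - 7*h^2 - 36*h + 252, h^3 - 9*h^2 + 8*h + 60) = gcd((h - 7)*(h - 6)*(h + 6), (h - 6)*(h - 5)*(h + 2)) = h - 6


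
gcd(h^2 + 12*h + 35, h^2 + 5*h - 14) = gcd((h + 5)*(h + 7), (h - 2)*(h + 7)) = h + 7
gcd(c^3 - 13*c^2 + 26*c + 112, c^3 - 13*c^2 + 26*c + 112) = c^3 - 13*c^2 + 26*c + 112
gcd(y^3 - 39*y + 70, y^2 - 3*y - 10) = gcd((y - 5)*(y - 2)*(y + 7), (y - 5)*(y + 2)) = y - 5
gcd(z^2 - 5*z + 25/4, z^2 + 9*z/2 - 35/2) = z - 5/2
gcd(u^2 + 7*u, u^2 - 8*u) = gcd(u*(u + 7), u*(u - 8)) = u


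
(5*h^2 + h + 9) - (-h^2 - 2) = 6*h^2 + h + 11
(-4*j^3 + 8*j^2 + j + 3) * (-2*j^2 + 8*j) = 8*j^5 - 48*j^4 + 62*j^3 + 2*j^2 + 24*j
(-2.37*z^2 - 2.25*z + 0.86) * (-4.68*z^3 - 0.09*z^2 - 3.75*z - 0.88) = 11.0916*z^5 + 10.7433*z^4 + 5.0652*z^3 + 10.4457*z^2 - 1.245*z - 0.7568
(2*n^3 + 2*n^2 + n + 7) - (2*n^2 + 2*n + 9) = 2*n^3 - n - 2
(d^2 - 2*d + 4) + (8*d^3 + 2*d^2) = 8*d^3 + 3*d^2 - 2*d + 4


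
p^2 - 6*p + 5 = (p - 5)*(p - 1)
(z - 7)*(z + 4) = z^2 - 3*z - 28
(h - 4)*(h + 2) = h^2 - 2*h - 8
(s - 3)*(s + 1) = s^2 - 2*s - 3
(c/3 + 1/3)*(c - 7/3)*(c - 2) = c^3/3 - 10*c^2/9 + c/9 + 14/9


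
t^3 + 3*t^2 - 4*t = t*(t - 1)*(t + 4)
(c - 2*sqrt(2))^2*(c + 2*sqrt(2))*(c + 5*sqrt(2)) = c^4 + 3*sqrt(2)*c^3 - 28*c^2 - 24*sqrt(2)*c + 160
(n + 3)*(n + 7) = n^2 + 10*n + 21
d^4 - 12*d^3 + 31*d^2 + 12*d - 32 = (d - 8)*(d - 4)*(d - 1)*(d + 1)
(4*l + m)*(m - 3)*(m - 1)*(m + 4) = 4*l*m^3 - 52*l*m + 48*l + m^4 - 13*m^2 + 12*m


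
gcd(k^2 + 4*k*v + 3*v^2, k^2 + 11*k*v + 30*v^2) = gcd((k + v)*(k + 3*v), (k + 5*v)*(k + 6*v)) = 1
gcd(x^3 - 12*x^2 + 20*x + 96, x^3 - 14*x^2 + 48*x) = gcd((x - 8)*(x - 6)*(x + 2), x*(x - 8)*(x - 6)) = x^2 - 14*x + 48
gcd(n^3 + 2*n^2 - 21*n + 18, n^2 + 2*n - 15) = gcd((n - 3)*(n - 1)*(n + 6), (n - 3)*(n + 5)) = n - 3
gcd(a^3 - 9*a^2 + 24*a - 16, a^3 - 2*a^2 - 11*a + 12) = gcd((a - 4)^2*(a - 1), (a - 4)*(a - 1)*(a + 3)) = a^2 - 5*a + 4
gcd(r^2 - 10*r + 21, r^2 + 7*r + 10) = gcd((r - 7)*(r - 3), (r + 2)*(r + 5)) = 1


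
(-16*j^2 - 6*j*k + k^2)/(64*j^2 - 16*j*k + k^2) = (-2*j - k)/(8*j - k)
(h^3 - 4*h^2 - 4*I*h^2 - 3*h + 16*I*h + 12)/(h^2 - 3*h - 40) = (h^3 - 4*h^2*(1 + I) + h*(-3 + 16*I) + 12)/(h^2 - 3*h - 40)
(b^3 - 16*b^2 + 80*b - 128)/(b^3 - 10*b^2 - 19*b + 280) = (b^2 - 8*b + 16)/(b^2 - 2*b - 35)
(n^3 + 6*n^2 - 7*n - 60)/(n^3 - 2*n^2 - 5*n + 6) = (n^2 + 9*n + 20)/(n^2 + n - 2)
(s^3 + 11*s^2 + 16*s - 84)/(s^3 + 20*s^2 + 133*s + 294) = (s - 2)/(s + 7)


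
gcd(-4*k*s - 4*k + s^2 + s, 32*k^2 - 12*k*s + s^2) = -4*k + s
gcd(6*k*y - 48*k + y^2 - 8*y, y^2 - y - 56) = y - 8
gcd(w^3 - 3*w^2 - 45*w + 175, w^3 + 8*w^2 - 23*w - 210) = w^2 + 2*w - 35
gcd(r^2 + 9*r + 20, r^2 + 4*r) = r + 4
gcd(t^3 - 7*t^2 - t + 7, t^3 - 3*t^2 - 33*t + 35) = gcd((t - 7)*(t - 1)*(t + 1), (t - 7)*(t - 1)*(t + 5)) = t^2 - 8*t + 7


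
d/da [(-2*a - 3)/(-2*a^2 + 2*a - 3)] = 4*(-a^2 - 3*a + 3)/(4*a^4 - 8*a^3 + 16*a^2 - 12*a + 9)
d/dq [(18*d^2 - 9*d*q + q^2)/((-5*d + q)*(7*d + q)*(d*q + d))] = ((5*d - q)*(7*d + q)*(9*d - 2*q)*(q + 1) + (5*d - q)*(7*d + q)*(18*d^2 - 9*d*q + q^2) + (5*d - q)*(q + 1)*(18*d^2 - 9*d*q + q^2) + (7*d + q)*(q + 1)*(-18*d^2 + 9*d*q - q^2))/(d*(5*d - q)^2*(7*d + q)^2*(q + 1)^2)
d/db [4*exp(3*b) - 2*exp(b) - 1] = (12*exp(2*b) - 2)*exp(b)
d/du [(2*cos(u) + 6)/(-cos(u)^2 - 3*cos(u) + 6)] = 2*(sin(u)^2 - 6*cos(u) - 16)*sin(u)/(cos(u)^2 + 3*cos(u) - 6)^2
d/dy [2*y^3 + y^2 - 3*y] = 6*y^2 + 2*y - 3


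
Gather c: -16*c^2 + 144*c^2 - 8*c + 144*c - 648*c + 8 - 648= 128*c^2 - 512*c - 640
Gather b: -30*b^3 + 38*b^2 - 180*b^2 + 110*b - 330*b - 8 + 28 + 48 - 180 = -30*b^3 - 142*b^2 - 220*b - 112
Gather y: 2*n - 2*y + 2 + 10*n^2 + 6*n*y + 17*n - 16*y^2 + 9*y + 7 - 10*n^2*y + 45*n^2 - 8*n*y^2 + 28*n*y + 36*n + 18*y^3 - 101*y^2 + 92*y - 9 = 55*n^2 + 55*n + 18*y^3 + y^2*(-8*n - 117) + y*(-10*n^2 + 34*n + 99)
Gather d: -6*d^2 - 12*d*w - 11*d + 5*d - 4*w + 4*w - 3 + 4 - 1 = -6*d^2 + d*(-12*w - 6)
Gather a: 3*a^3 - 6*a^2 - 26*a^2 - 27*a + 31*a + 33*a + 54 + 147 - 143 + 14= 3*a^3 - 32*a^2 + 37*a + 72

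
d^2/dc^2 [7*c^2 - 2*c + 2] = 14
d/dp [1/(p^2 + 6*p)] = 2*(-p - 3)/(p^2*(p + 6)^2)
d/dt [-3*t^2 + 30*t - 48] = 30 - 6*t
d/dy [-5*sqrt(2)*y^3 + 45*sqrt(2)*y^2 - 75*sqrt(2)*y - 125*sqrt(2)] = 15*sqrt(2)*(-y^2 + 6*y - 5)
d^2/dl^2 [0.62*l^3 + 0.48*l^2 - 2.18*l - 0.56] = 3.72*l + 0.96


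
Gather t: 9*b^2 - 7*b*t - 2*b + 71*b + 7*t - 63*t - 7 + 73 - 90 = 9*b^2 + 69*b + t*(-7*b - 56) - 24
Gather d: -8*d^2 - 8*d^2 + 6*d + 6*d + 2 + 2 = -16*d^2 + 12*d + 4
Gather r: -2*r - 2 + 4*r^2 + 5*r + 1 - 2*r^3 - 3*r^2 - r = -2*r^3 + r^2 + 2*r - 1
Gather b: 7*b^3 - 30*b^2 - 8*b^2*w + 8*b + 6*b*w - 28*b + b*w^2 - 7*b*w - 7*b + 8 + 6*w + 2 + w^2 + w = 7*b^3 + b^2*(-8*w - 30) + b*(w^2 - w - 27) + w^2 + 7*w + 10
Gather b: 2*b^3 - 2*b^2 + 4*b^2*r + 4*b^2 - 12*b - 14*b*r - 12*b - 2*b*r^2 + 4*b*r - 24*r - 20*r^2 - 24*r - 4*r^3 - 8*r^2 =2*b^3 + b^2*(4*r + 2) + b*(-2*r^2 - 10*r - 24) - 4*r^3 - 28*r^2 - 48*r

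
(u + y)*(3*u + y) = 3*u^2 + 4*u*y + y^2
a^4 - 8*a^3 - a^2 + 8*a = a*(a - 8)*(a - 1)*(a + 1)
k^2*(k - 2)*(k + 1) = k^4 - k^3 - 2*k^2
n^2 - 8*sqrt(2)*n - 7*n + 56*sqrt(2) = (n - 7)*(n - 8*sqrt(2))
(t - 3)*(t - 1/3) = t^2 - 10*t/3 + 1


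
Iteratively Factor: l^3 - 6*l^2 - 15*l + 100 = (l - 5)*(l^2 - l - 20) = (l - 5)*(l + 4)*(l - 5)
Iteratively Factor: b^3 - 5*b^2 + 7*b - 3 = (b - 1)*(b^2 - 4*b + 3) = (b - 3)*(b - 1)*(b - 1)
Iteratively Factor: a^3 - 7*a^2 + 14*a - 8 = (a - 4)*(a^2 - 3*a + 2) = (a - 4)*(a - 2)*(a - 1)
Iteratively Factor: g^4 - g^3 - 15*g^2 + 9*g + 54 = (g + 2)*(g^3 - 3*g^2 - 9*g + 27) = (g - 3)*(g + 2)*(g^2 - 9) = (g - 3)*(g + 2)*(g + 3)*(g - 3)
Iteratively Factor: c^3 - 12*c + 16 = (c - 2)*(c^2 + 2*c - 8) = (c - 2)^2*(c + 4)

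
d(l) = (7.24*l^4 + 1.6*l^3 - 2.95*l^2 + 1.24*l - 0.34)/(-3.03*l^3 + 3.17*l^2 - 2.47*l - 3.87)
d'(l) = (9.09*l^2 - 6.34*l + 2.47)*(7.24*l^4 + 1.6*l^3 - 2.95*l^2 + 1.24*l - 0.34)/(-3.03*l^3 + 3.17*l^2 - 2.47*l - 3.87)^2 + (28.96*l^3 + 4.8*l^2 - 5.9*l + 1.24)/(-3.03*l^3 + 3.17*l^2 - 2.47*l - 3.87)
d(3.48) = -10.78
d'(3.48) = -2.79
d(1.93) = -5.54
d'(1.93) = -4.44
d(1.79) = -4.89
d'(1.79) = -4.71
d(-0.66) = -125.74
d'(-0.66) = -109802.37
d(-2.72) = 3.88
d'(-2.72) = -2.21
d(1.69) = -4.41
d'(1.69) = -4.89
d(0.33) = 0.02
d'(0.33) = -0.20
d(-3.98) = 6.73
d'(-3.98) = -2.30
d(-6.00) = 11.45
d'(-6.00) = -2.36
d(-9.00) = 18.55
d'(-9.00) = -2.38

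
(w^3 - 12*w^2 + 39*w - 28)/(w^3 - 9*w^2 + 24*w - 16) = (w - 7)/(w - 4)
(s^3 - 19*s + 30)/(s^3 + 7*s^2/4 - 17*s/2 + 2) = 4*(s^2 + 2*s - 15)/(4*s^2 + 15*s - 4)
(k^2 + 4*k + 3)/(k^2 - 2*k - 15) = (k + 1)/(k - 5)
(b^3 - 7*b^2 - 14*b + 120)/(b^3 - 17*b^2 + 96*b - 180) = (b + 4)/(b - 6)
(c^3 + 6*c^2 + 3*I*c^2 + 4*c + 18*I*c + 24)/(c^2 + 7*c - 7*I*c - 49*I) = (c^3 + c^2*(6 + 3*I) + c*(4 + 18*I) + 24)/(c^2 + c*(7 - 7*I) - 49*I)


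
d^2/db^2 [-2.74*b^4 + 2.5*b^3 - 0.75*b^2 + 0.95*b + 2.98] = -32.88*b^2 + 15.0*b - 1.5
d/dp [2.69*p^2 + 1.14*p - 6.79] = 5.38*p + 1.14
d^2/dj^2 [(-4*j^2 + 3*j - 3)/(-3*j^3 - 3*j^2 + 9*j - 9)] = 2*(4*j^6 - 9*j^5 + 45*j^4 - 60*j^3 - 27*j + 27)/(3*(j^9 + 3*j^8 - 6*j^7 - 8*j^6 + 36*j^5 - 18*j^4 - 54*j^3 + 108*j^2 - 81*j + 27))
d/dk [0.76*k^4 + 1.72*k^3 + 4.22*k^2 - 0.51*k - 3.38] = 3.04*k^3 + 5.16*k^2 + 8.44*k - 0.51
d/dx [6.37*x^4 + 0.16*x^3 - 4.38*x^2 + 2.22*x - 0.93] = 25.48*x^3 + 0.48*x^2 - 8.76*x + 2.22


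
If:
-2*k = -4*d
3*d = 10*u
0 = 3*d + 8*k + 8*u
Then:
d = 0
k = 0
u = 0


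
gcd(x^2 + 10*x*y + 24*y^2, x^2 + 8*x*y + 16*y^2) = x + 4*y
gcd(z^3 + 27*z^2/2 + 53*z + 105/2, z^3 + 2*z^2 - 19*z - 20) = z + 5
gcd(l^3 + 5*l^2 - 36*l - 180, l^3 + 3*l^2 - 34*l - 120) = l^2 - l - 30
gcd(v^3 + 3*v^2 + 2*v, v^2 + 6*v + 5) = v + 1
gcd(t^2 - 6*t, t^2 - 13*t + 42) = t - 6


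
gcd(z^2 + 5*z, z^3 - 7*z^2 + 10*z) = z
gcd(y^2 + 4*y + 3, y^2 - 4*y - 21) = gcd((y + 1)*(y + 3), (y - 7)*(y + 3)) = y + 3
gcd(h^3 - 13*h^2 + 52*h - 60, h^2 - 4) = h - 2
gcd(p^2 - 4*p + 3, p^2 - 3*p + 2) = p - 1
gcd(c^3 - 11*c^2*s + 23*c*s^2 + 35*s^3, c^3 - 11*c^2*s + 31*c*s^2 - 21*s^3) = -c + 7*s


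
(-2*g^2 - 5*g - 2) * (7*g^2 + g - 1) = -14*g^4 - 37*g^3 - 17*g^2 + 3*g + 2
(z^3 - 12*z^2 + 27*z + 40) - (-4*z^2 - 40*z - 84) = z^3 - 8*z^2 + 67*z + 124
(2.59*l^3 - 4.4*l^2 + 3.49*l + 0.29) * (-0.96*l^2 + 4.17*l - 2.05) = -2.4864*l^5 + 15.0243*l^4 - 27.0079*l^3 + 23.2949*l^2 - 5.9452*l - 0.5945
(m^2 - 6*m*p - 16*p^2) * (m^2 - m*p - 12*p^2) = m^4 - 7*m^3*p - 22*m^2*p^2 + 88*m*p^3 + 192*p^4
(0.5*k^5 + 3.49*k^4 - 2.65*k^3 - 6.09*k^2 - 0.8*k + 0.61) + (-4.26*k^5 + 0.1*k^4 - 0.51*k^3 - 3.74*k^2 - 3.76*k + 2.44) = -3.76*k^5 + 3.59*k^4 - 3.16*k^3 - 9.83*k^2 - 4.56*k + 3.05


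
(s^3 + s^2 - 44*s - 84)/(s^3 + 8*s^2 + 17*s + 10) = (s^2 - s - 42)/(s^2 + 6*s + 5)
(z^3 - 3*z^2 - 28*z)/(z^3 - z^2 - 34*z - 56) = z/(z + 2)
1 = 1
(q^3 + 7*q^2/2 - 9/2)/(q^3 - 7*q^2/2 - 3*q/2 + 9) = (q^2 + 2*q - 3)/(q^2 - 5*q + 6)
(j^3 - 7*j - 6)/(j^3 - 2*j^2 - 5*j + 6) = (j + 1)/(j - 1)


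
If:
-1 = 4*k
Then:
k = -1/4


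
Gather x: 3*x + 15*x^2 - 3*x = 15*x^2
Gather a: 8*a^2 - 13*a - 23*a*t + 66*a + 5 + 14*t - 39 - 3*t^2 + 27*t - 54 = 8*a^2 + a*(53 - 23*t) - 3*t^2 + 41*t - 88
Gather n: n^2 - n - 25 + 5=n^2 - n - 20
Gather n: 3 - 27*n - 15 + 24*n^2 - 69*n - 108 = 24*n^2 - 96*n - 120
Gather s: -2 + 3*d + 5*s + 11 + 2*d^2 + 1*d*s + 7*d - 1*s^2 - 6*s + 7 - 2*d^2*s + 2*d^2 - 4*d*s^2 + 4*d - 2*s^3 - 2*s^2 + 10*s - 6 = 4*d^2 + 14*d - 2*s^3 + s^2*(-4*d - 3) + s*(-2*d^2 + d + 9) + 10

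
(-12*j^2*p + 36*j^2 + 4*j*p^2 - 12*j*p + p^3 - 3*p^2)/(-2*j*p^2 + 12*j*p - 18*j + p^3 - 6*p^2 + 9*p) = (6*j + p)/(p - 3)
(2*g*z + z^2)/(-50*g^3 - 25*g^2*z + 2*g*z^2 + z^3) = z/(-25*g^2 + z^2)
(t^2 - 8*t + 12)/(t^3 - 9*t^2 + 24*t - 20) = (t - 6)/(t^2 - 7*t + 10)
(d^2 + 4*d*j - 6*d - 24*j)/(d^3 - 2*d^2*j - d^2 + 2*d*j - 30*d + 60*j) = (d + 4*j)/(d^2 - 2*d*j + 5*d - 10*j)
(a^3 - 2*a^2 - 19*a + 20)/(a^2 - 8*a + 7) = (a^2 - a - 20)/(a - 7)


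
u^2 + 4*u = u*(u + 4)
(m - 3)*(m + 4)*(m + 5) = m^3 + 6*m^2 - 7*m - 60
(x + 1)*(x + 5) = x^2 + 6*x + 5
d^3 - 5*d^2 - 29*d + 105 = (d - 7)*(d - 3)*(d + 5)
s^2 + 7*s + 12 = (s + 3)*(s + 4)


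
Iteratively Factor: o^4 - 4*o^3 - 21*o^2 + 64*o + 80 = (o + 1)*(o^3 - 5*o^2 - 16*o + 80) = (o - 4)*(o + 1)*(o^2 - o - 20) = (o - 5)*(o - 4)*(o + 1)*(o + 4)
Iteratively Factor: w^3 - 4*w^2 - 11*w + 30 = (w - 5)*(w^2 + w - 6) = (w - 5)*(w + 3)*(w - 2)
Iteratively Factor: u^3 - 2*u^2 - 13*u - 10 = (u + 2)*(u^2 - 4*u - 5) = (u - 5)*(u + 2)*(u + 1)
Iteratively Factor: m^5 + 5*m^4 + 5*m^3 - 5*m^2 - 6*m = (m + 2)*(m^4 + 3*m^3 - m^2 - 3*m) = m*(m + 2)*(m^3 + 3*m^2 - m - 3) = m*(m + 1)*(m + 2)*(m^2 + 2*m - 3) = m*(m - 1)*(m + 1)*(m + 2)*(m + 3)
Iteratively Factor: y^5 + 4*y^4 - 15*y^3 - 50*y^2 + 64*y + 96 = (y - 3)*(y^4 + 7*y^3 + 6*y^2 - 32*y - 32) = (y - 3)*(y + 1)*(y^3 + 6*y^2 - 32) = (y - 3)*(y - 2)*(y + 1)*(y^2 + 8*y + 16) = (y - 3)*(y - 2)*(y + 1)*(y + 4)*(y + 4)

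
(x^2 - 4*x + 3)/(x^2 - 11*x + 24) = (x - 1)/(x - 8)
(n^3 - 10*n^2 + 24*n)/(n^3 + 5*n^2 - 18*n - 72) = n*(n - 6)/(n^2 + 9*n + 18)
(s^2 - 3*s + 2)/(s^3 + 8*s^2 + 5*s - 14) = (s - 2)/(s^2 + 9*s + 14)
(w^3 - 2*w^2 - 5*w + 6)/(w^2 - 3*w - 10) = (w^2 - 4*w + 3)/(w - 5)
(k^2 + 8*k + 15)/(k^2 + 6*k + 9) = (k + 5)/(k + 3)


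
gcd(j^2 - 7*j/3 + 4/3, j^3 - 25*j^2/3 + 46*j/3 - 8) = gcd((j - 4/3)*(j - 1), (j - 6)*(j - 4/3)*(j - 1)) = j^2 - 7*j/3 + 4/3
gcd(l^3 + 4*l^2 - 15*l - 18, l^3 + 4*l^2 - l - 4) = l + 1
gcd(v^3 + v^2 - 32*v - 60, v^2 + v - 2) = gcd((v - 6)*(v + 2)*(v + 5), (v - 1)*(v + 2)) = v + 2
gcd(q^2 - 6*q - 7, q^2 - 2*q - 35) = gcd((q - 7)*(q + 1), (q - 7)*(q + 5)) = q - 7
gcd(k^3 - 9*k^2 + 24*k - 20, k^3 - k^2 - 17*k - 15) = k - 5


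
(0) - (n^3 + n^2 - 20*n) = -n^3 - n^2 + 20*n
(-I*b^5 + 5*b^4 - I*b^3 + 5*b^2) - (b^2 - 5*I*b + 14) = -I*b^5 + 5*b^4 - I*b^3 + 4*b^2 + 5*I*b - 14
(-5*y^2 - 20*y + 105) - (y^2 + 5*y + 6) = -6*y^2 - 25*y + 99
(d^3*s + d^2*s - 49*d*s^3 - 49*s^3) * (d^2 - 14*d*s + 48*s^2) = d^5*s - 14*d^4*s^2 + d^4*s - d^3*s^3 - 14*d^3*s^2 + 686*d^2*s^4 - d^2*s^3 - 2352*d*s^5 + 686*d*s^4 - 2352*s^5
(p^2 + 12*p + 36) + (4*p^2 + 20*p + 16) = 5*p^2 + 32*p + 52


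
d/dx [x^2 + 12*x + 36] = 2*x + 12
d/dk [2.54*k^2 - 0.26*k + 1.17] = 5.08*k - 0.26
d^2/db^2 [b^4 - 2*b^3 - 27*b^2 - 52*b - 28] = 12*b^2 - 12*b - 54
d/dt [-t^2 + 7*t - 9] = 7 - 2*t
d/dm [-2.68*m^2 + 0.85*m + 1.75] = 0.85 - 5.36*m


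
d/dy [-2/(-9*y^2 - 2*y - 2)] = 4*(-9*y - 1)/(9*y^2 + 2*y + 2)^2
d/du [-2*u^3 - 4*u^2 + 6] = 2*u*(-3*u - 4)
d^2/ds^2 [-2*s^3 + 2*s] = -12*s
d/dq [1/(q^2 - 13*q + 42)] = (13 - 2*q)/(q^2 - 13*q + 42)^2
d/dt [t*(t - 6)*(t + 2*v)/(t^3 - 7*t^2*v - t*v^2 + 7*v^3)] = (t*(t - 6)*(t + 2*v)*(-3*t^2 + 14*t*v + v^2) + (t*(t - 6) + t*(t + 2*v) + (t - 6)*(t + 2*v))*(t^3 - 7*t^2*v - t*v^2 + 7*v^3))/(t^3 - 7*t^2*v - t*v^2 + 7*v^3)^2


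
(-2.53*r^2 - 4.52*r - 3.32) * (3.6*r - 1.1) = -9.108*r^3 - 13.489*r^2 - 6.98*r + 3.652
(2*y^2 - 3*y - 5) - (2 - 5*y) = 2*y^2 + 2*y - 7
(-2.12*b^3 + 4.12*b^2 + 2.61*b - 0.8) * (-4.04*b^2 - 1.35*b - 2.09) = 8.5648*b^5 - 13.7828*b^4 - 11.6756*b^3 - 8.9023*b^2 - 4.3749*b + 1.672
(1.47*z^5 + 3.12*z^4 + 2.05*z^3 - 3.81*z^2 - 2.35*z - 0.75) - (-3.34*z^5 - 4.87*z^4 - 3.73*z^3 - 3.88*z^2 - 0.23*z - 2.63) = 4.81*z^5 + 7.99*z^4 + 5.78*z^3 + 0.0699999999999998*z^2 - 2.12*z + 1.88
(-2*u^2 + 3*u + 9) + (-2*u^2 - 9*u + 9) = -4*u^2 - 6*u + 18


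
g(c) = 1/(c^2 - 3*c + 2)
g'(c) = (3 - 2*c)/(c^2 - 3*c + 2)^2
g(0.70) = 2.56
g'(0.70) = 10.52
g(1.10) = -11.11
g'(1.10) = 98.77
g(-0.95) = 0.17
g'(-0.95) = 0.15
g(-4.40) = 0.03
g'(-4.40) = 0.01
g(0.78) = 3.73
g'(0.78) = 19.99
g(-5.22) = 0.02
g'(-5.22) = 0.01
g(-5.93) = 0.02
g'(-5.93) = 0.00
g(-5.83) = 0.02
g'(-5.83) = 0.01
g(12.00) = 0.01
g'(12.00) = 0.00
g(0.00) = 0.50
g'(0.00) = 0.75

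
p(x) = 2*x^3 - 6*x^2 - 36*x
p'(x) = 6*x^2 - 12*x - 36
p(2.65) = -100.32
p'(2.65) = -25.66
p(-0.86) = 25.25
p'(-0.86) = -21.24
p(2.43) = -94.21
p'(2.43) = -29.73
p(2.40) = -93.31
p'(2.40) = -30.24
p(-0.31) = 10.52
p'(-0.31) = -31.70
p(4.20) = -108.86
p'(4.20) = 19.44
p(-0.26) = 8.92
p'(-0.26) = -32.47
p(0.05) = -1.81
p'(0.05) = -36.58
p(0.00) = 0.00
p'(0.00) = -36.00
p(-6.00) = -432.00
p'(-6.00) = 252.00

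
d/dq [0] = 0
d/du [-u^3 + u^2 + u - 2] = -3*u^2 + 2*u + 1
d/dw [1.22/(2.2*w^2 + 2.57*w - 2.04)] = (-5.368*w - 3.1354)/(2.2*w^2 + 2.57*w - 2.04)^2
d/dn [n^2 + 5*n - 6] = 2*n + 5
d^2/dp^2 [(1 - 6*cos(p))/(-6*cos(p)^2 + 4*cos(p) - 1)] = 2*(243*(1 - cos(2*p))^2*cos(p) - 233*cos(p) + 62*cos(2*p) + 144*cos(3*p) - 54*cos(5*p) + 48)/(4*cos(p) - 3*cos(2*p) - 4)^3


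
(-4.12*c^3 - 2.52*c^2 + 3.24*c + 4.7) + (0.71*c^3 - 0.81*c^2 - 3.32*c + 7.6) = -3.41*c^3 - 3.33*c^2 - 0.0799999999999996*c + 12.3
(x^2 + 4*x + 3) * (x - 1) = x^3 + 3*x^2 - x - 3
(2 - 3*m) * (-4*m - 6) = 12*m^2 + 10*m - 12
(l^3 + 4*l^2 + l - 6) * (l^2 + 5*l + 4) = l^5 + 9*l^4 + 25*l^3 + 15*l^2 - 26*l - 24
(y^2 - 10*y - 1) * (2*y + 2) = 2*y^3 - 18*y^2 - 22*y - 2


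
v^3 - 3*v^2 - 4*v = v*(v - 4)*(v + 1)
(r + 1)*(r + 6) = r^2 + 7*r + 6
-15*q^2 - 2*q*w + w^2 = (-5*q + w)*(3*q + w)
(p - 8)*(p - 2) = p^2 - 10*p + 16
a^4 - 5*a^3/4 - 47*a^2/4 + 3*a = a*(a - 4)*(a - 1/4)*(a + 3)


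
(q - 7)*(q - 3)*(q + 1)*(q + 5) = q^4 - 4*q^3 - 34*q^2 + 76*q + 105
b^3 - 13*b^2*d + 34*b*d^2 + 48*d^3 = (b - 8*d)*(b - 6*d)*(b + d)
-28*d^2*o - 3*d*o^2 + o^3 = o*(-7*d + o)*(4*d + o)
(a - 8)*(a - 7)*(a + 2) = a^3 - 13*a^2 + 26*a + 112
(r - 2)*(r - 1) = r^2 - 3*r + 2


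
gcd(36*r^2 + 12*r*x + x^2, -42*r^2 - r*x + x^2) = 6*r + x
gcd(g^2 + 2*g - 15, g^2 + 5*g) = g + 5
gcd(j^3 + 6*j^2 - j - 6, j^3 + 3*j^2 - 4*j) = j - 1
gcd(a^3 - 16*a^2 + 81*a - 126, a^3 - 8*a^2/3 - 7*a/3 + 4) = a - 3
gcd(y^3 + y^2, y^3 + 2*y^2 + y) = y^2 + y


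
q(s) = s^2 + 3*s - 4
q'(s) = 2*s + 3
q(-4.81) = 4.71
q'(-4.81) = -6.62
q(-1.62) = -6.24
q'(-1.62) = -0.24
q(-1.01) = -6.01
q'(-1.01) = 0.98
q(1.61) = 3.42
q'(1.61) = 6.22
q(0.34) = -2.86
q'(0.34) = 3.68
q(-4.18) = 0.93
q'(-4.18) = -5.36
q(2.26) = 7.89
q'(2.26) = 7.52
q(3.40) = 17.76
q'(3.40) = 9.80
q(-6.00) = 14.00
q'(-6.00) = -9.00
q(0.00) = -4.00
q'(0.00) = 3.00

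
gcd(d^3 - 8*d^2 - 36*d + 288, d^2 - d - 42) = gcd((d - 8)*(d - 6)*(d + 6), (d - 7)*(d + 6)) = d + 6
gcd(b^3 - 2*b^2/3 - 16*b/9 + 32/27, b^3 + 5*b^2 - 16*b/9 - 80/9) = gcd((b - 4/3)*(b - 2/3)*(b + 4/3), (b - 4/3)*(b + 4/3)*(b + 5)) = b^2 - 16/9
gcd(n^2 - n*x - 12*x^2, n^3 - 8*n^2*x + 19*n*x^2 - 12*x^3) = -n + 4*x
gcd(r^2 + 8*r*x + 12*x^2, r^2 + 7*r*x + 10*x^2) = r + 2*x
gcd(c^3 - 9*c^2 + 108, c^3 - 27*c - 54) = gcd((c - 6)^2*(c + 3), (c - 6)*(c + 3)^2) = c^2 - 3*c - 18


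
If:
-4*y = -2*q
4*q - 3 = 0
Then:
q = 3/4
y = 3/8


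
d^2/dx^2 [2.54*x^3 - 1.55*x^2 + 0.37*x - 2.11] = 15.24*x - 3.1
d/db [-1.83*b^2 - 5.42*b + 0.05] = -3.66*b - 5.42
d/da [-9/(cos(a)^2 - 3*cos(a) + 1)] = 9*(3 - 2*cos(a))*sin(a)/(cos(a)^2 - 3*cos(a) + 1)^2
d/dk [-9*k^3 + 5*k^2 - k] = -27*k^2 + 10*k - 1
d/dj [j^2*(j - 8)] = j*(3*j - 16)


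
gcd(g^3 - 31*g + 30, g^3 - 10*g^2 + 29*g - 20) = g^2 - 6*g + 5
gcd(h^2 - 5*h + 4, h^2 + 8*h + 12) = 1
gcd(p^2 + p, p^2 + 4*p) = p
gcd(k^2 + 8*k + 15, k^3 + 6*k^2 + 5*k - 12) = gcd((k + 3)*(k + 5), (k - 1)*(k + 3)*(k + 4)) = k + 3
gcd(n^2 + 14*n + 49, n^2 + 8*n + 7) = n + 7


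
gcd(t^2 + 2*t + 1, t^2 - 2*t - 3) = t + 1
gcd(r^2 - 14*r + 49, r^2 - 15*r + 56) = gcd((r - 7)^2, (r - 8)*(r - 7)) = r - 7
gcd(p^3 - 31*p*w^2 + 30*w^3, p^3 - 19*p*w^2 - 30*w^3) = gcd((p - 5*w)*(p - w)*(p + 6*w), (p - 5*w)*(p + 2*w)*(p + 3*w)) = p - 5*w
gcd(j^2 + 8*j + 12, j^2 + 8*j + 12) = j^2 + 8*j + 12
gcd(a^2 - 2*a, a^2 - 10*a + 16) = a - 2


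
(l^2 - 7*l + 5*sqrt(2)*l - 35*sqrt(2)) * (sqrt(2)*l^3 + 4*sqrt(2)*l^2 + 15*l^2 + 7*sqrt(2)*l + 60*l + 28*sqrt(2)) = sqrt(2)*l^5 - 3*sqrt(2)*l^4 + 25*l^4 - 75*l^3 + 54*sqrt(2)*l^3 - 630*l^2 - 246*sqrt(2)*l^2 - 2296*sqrt(2)*l - 210*l - 1960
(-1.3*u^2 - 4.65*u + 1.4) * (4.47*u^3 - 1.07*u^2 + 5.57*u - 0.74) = -5.811*u^5 - 19.3945*u^4 + 3.9925*u^3 - 26.4365*u^2 + 11.239*u - 1.036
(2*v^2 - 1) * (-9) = 9 - 18*v^2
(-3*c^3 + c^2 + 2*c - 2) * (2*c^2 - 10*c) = -6*c^5 + 32*c^4 - 6*c^3 - 24*c^2 + 20*c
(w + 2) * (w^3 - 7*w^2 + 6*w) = w^4 - 5*w^3 - 8*w^2 + 12*w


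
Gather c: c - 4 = c - 4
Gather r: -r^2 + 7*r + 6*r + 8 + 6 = -r^2 + 13*r + 14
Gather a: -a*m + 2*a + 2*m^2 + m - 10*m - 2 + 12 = a*(2 - m) + 2*m^2 - 9*m + 10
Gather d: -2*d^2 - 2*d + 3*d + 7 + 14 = -2*d^2 + d + 21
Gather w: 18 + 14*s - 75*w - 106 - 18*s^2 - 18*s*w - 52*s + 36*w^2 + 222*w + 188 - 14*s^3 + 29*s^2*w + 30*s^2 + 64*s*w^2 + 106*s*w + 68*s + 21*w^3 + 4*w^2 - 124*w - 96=-14*s^3 + 12*s^2 + 30*s + 21*w^3 + w^2*(64*s + 40) + w*(29*s^2 + 88*s + 23) + 4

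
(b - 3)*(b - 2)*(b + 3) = b^3 - 2*b^2 - 9*b + 18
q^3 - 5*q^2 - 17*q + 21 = (q - 7)*(q - 1)*(q + 3)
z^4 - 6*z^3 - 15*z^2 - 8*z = z*(z - 8)*(z + 1)^2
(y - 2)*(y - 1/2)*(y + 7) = y^3 + 9*y^2/2 - 33*y/2 + 7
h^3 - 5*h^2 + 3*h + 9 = (h - 3)^2*(h + 1)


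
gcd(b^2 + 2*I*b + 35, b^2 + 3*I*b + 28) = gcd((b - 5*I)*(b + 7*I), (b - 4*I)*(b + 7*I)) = b + 7*I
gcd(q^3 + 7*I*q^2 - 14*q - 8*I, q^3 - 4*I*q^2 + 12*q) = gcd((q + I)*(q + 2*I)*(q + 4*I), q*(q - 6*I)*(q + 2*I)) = q + 2*I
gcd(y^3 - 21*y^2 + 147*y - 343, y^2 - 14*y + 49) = y^2 - 14*y + 49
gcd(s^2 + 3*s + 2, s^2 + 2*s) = s + 2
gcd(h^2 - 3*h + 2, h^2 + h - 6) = h - 2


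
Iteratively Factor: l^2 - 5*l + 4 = (l - 4)*(l - 1)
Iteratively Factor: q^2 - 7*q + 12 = (q - 4)*(q - 3)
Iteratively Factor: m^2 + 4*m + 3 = (m + 3)*(m + 1)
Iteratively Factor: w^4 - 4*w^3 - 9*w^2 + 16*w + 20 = (w + 2)*(w^3 - 6*w^2 + 3*w + 10) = (w - 5)*(w + 2)*(w^2 - w - 2) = (w - 5)*(w - 2)*(w + 2)*(w + 1)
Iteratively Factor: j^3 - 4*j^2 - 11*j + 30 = (j + 3)*(j^2 - 7*j + 10) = (j - 5)*(j + 3)*(j - 2)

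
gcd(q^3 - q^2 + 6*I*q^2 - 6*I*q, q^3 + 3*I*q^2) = q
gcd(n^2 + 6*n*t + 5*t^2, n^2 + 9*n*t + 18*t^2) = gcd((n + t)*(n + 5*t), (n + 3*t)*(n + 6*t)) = 1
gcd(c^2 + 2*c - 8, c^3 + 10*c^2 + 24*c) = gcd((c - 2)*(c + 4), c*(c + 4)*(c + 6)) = c + 4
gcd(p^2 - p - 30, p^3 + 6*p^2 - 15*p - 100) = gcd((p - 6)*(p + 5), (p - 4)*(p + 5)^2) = p + 5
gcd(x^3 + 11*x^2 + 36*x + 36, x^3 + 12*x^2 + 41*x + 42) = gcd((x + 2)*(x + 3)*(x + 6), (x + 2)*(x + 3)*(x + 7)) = x^2 + 5*x + 6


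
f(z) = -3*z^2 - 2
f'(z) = -6*z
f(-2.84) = -26.20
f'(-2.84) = 17.04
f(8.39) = -213.18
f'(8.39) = -50.34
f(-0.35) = -2.37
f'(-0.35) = 2.10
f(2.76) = -24.85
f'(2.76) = -16.56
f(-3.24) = -33.49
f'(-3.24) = 19.44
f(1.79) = -11.61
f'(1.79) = -10.74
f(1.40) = -7.88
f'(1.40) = -8.40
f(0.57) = -2.97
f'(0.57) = -3.42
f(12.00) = -434.00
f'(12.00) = -72.00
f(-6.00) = -110.00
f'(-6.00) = 36.00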